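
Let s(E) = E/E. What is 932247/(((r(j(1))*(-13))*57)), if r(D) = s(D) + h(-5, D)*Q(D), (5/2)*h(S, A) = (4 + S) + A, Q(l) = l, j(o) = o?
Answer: -310749/247 ≈ -1258.1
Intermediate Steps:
h(S, A) = 8/5 + 2*A/5 + 2*S/5 (h(S, A) = 2*((4 + S) + A)/5 = 2*(4 + A + S)/5 = 8/5 + 2*A/5 + 2*S/5)
s(E) = 1
r(D) = 1 + D*(-2/5 + 2*D/5) (r(D) = 1 + (8/5 + 2*D/5 + (2/5)*(-5))*D = 1 + (8/5 + 2*D/5 - 2)*D = 1 + (-2/5 + 2*D/5)*D = 1 + D*(-2/5 + 2*D/5))
932247/(((r(j(1))*(-13))*57)) = 932247/((((1 + (2/5)*1*(-1 + 1))*(-13))*57)) = 932247/((((1 + (2/5)*1*0)*(-13))*57)) = 932247/((((1 + 0)*(-13))*57)) = 932247/(((1*(-13))*57)) = 932247/((-13*57)) = 932247/(-741) = 932247*(-1/741) = -310749/247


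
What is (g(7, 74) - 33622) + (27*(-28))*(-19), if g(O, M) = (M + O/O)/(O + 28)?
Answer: -134791/7 ≈ -19256.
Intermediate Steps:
g(O, M) = (1 + M)/(28 + O) (g(O, M) = (M + 1)/(28 + O) = (1 + M)/(28 + O))
(g(7, 74) - 33622) + (27*(-28))*(-19) = ((1 + 74)/(28 + 7) - 33622) + (27*(-28))*(-19) = (75/35 - 33622) - 756*(-19) = ((1/35)*75 - 33622) + 14364 = (15/7 - 33622) + 14364 = -235339/7 + 14364 = -134791/7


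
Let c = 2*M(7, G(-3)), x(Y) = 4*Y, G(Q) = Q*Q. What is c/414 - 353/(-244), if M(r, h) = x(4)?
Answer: 76975/50508 ≈ 1.5240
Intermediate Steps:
G(Q) = Q**2
M(r, h) = 16 (M(r, h) = 4*4 = 16)
c = 32 (c = 2*16 = 32)
c/414 - 353/(-244) = 32/414 - 353/(-244) = 32*(1/414) - 353*(-1/244) = 16/207 + 353/244 = 76975/50508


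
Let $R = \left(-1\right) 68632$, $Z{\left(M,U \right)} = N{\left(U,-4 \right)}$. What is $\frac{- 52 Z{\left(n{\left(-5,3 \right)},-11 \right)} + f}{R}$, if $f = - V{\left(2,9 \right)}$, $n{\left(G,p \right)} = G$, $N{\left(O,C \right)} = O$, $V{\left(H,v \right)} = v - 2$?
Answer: $- \frac{565}{68632} \approx -0.0082323$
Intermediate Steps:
$V{\left(H,v \right)} = -2 + v$
$Z{\left(M,U \right)} = U$
$f = -7$ ($f = - (-2 + 9) = \left(-1\right) 7 = -7$)
$R = -68632$
$\frac{- 52 Z{\left(n{\left(-5,3 \right)},-11 \right)} + f}{R} = \frac{\left(-52\right) \left(-11\right) - 7}{-68632} = \left(572 - 7\right) \left(- \frac{1}{68632}\right) = 565 \left(- \frac{1}{68632}\right) = - \frac{565}{68632}$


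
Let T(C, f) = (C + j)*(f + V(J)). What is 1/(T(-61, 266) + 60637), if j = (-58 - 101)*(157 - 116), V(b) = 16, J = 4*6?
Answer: -1/1794923 ≈ -5.5713e-7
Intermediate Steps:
J = 24
j = -6519 (j = -159*41 = -6519)
T(C, f) = (-6519 + C)*(16 + f) (T(C, f) = (C - 6519)*(f + 16) = (-6519 + C)*(16 + f))
1/(T(-61, 266) + 60637) = 1/((-104304 - 6519*266 + 16*(-61) - 61*266) + 60637) = 1/((-104304 - 1734054 - 976 - 16226) + 60637) = 1/(-1855560 + 60637) = 1/(-1794923) = -1/1794923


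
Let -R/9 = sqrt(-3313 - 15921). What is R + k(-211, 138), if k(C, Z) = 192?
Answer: 192 - 9*I*sqrt(19234) ≈ 192.0 - 1248.2*I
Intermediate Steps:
R = -9*I*sqrt(19234) (R = -9*sqrt(-3313 - 15921) = -9*I*sqrt(19234) ≈ -1248.2*I)
R + k(-211, 138) = -9*I*sqrt(19234) + 192 = 192 - 9*I*sqrt(19234)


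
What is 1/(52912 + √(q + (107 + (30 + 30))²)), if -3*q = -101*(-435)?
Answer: 13228/699916625 - √3311/1399833250 ≈ 1.8858e-5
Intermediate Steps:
q = -14645 (q = -(-101)*(-435)/3 = -⅓*43935 = -14645)
1/(52912 + √(q + (107 + (30 + 30))²)) = 1/(52912 + √(-14645 + (107 + (30 + 30))²)) = 1/(52912 + √(-14645 + (107 + 60)²)) = 1/(52912 + √(-14645 + 167²)) = 1/(52912 + √(-14645 + 27889)) = 1/(52912 + √13244) = 1/(52912 + 2*√3311)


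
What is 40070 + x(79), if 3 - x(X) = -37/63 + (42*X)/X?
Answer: 2521990/63 ≈ 40032.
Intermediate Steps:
x(X) = -2420/63 (x(X) = 3 - (-37/63 + (42*X)/X) = 3 - (-37*1/63 + 42) = 3 - (-37/63 + 42) = 3 - 1*2609/63 = 3 - 2609/63 = -2420/63)
40070 + x(79) = 40070 - 2420/63 = 2521990/63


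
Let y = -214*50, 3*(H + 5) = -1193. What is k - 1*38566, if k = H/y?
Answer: -309491848/8025 ≈ -38566.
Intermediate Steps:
H = -1208/3 (H = -5 + (⅓)*(-1193) = -5 - 1193/3 = -1208/3 ≈ -402.67)
y = -10700
k = 302/8025 (k = -1208/3/(-10700) = -1208/3*(-1/10700) = 302/8025 ≈ 0.037632)
k - 1*38566 = 302/8025 - 1*38566 = 302/8025 - 38566 = -309491848/8025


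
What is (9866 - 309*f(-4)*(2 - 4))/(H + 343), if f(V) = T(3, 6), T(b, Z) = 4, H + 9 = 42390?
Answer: 6169/21362 ≈ 0.28878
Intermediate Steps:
H = 42381 (H = -9 + 42390 = 42381)
f(V) = 4
(9866 - 309*f(-4)*(2 - 4))/(H + 343) = (9866 - 1236*(2 - 4))/(42381 + 343) = (9866 - 1236*(-2))/42724 = (9866 - 309*(-8))*(1/42724) = (9866 + 2472)*(1/42724) = 12338*(1/42724) = 6169/21362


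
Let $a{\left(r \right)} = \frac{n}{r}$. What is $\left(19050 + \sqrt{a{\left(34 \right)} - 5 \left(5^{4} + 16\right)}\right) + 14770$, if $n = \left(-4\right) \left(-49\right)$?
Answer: $33820 + \frac{3 i \sqrt{102731}}{17} \approx 33820.0 + 56.562 i$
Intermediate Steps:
$n = 196$
$a{\left(r \right)} = \frac{196}{r}$
$\left(19050 + \sqrt{a{\left(34 \right)} - 5 \left(5^{4} + 16\right)}\right) + 14770 = \left(19050 + \sqrt{\frac{196}{34} - 5 \left(5^{4} + 16\right)}\right) + 14770 = \left(19050 + \sqrt{196 \cdot \frac{1}{34} - 5 \left(625 + 16\right)}\right) + 14770 = \left(19050 + \sqrt{\frac{98}{17} - 3205}\right) + 14770 = \left(19050 + \sqrt{- \frac{54387}{17}}\right) + 14770 = \left(19050 + \frac{3 i \sqrt{102731}}{17}\right) + 14770 = 33820 + \frac{3 i \sqrt{102731}}{17}$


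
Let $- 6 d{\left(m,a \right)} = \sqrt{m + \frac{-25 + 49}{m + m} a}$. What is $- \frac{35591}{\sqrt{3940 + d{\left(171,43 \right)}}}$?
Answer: $- \frac{106773 \sqrt{38}}{\sqrt{1347480 - \sqrt{565383}}} \approx -567.17$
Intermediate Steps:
$d{\left(m,a \right)} = - \frac{\sqrt{m + \frac{12 a}{m}}}{6}$ ($d{\left(m,a \right)} = - \frac{\sqrt{m + \frac{-25 + 49}{m + m} a}}{6} = - \frac{\sqrt{m + \frac{24}{2 m} a}}{6} = - \frac{\sqrt{m + 24 \frac{1}{2 m} a}}{6} = - \frac{\sqrt{m + \frac{12}{m} a}}{6} = - \frac{\sqrt{m + \frac{12 a}{m}}}{6}$)
$- \frac{35591}{\sqrt{3940 + d{\left(171,43 \right)}}} = - \frac{35591}{\sqrt{3940 - \frac{\sqrt{171 + 12 \cdot 43 \cdot \frac{1}{171}}}{6}}} = - \frac{35591}{\sqrt{3940 - \frac{\sqrt{171 + \frac{172}{57}}}{6}}} = - \frac{35591}{\sqrt{3940 - \frac{\sqrt{\frac{9919}{57}}}{6}}} = - \frac{35591}{\sqrt{3940 - \frac{\frac{1}{57} \sqrt{565383}}{6}}} = - \frac{35591}{\sqrt{3940 - \frac{\sqrt{565383}}{342}}}$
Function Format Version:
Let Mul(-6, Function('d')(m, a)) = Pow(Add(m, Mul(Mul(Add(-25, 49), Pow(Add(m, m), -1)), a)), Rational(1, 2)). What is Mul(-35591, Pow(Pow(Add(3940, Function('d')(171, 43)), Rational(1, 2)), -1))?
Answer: Mul(-106773, Pow(38, Rational(1, 2)), Pow(Add(1347480, Mul(-1, Pow(565383, Rational(1, 2)))), Rational(-1, 2))) ≈ -567.17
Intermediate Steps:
Function('d')(m, a) = Mul(Rational(-1, 6), Pow(Add(m, Mul(12, a, Pow(m, -1))), Rational(1, 2))) (Function('d')(m, a) = Mul(Rational(-1, 6), Pow(Add(m, Mul(Mul(Add(-25, 49), Pow(Add(m, m), -1)), a)), Rational(1, 2))) = Mul(Rational(-1, 6), Pow(Add(m, Mul(Mul(24, Pow(Mul(2, m), -1)), a)), Rational(1, 2))) = Mul(Rational(-1, 6), Pow(Add(m, Mul(Mul(24, Mul(Rational(1, 2), Pow(m, -1))), a)), Rational(1, 2))) = Mul(Rational(-1, 6), Pow(Add(m, Mul(Mul(12, Pow(m, -1)), a)), Rational(1, 2))) = Mul(Rational(-1, 6), Pow(Add(m, Mul(12, a, Pow(m, -1))), Rational(1, 2))))
Mul(-35591, Pow(Pow(Add(3940, Function('d')(171, 43)), Rational(1, 2)), -1)) = Mul(-35591, Pow(Pow(Add(3940, Mul(Rational(-1, 6), Pow(Add(171, Mul(12, 43, Pow(171, -1))), Rational(1, 2)))), Rational(1, 2)), -1)) = Mul(-35591, Pow(Pow(Add(3940, Mul(Rational(-1, 6), Pow(Add(171, Mul(12, 43, Rational(1, 171))), Rational(1, 2)))), Rational(1, 2)), -1)) = Mul(-35591, Pow(Pow(Add(3940, Mul(Rational(-1, 6), Pow(Add(171, Rational(172, 57)), Rational(1, 2)))), Rational(1, 2)), -1)) = Mul(-35591, Pow(Pow(Add(3940, Mul(Rational(-1, 6), Pow(Rational(9919, 57), Rational(1, 2)))), Rational(1, 2)), -1)) = Mul(-35591, Pow(Pow(Add(3940, Mul(Rational(-1, 6), Mul(Rational(1, 57), Pow(565383, Rational(1, 2))))), Rational(1, 2)), -1)) = Mul(-35591, Pow(Pow(Add(3940, Mul(Rational(-1, 342), Pow(565383, Rational(1, 2)))), Rational(1, 2)), -1)) = Mul(-35591, Pow(Add(3940, Mul(Rational(-1, 342), Pow(565383, Rational(1, 2)))), Rational(-1, 2)))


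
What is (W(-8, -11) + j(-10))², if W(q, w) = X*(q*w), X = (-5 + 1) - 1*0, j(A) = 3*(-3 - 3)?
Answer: 136900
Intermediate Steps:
j(A) = -18 (j(A) = 3*(-6) = -18)
X = -4 (X = -4 + 0 = -4)
W(q, w) = -4*q*w
(W(-8, -11) + j(-10))² = (-4*(-8)*(-11) - 18)² = (-352 - 18)² = (-370)² = 136900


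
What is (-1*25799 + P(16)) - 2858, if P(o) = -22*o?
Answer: -29009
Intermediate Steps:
(-1*25799 + P(16)) - 2858 = (-1*25799 - 22*16) - 2858 = (-25799 - 352) - 2858 = -26151 - 2858 = -29009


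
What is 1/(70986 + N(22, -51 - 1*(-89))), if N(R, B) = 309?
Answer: 1/71295 ≈ 1.4026e-5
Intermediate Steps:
1/(70986 + N(22, -51 - 1*(-89))) = 1/(70986 + 309) = 1/71295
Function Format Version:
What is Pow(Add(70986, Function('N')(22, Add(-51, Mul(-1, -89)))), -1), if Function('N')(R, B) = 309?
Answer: Rational(1, 71295) ≈ 1.4026e-5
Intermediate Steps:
Pow(Add(70986, Function('N')(22, Add(-51, Mul(-1, -89)))), -1) = Pow(Add(70986, 309), -1) = Pow(71295, -1) = Rational(1, 71295)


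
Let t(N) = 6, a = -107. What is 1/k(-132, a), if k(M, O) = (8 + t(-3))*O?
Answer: -1/1498 ≈ -0.00066756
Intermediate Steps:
k(M, O) = 14*O (k(M, O) = (8 + 6)*O = 14*O)
1/k(-132, a) = 1/(14*(-107)) = 1/(-1498) = -1/1498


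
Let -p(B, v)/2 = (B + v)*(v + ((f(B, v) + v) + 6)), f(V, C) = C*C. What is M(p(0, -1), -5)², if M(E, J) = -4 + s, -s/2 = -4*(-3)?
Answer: 784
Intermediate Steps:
f(V, C) = C²
s = -24 (s = -(-8)*(-3) = -2*12 = -24)
p(B, v) = -2*(B + v)*(6 + v² + 2*v) (p(B, v) = -2*(B + v)*(v + ((v² + v) + 6)) = -2*(B + v)*(v + ((v + v²) + 6)) = -2*(B + v)*(v + (6 + v + v²)) = -2*(B + v)*(6 + v² + 2*v))
M(E, J) = -28 (M(E, J) = -4 - 24 = -28)
M(p(0, -1), -5)² = (-28)² = 784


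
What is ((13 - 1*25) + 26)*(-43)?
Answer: -602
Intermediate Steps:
((13 - 1*25) + 26)*(-43) = ((13 - 25) + 26)*(-43) = (-12 + 26)*(-43) = 14*(-43) = -602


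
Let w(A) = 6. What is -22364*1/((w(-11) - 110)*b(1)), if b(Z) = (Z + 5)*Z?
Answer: 5591/156 ≈ 35.840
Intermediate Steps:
b(Z) = Z*(5 + Z) (b(Z) = (5 + Z)*Z = Z*(5 + Z))
-22364*1/((w(-11) - 110)*b(1)) = -22364*1/((5 + 1)*(6 - 110)) = -22364/((1*6)*(-104)) = -22364/(6*(-104)) = -22364/(-624) = -22364*(-1/624) = 5591/156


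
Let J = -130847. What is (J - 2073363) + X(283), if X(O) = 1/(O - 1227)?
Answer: -2080774241/944 ≈ -2.2042e+6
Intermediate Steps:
X(O) = 1/(-1227 + O)
(J - 2073363) + X(283) = (-130847 - 2073363) + 1/(-1227 + 283) = -2204210 + 1/(-944) = -2204210 - 1/944 = -2080774241/944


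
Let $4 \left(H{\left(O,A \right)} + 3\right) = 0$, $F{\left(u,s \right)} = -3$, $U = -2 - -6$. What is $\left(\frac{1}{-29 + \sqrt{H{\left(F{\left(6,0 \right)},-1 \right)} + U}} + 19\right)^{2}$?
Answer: $\frac{281961}{784} \approx 359.64$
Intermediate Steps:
$U = 4$ ($U = -2 + 6 = 4$)
$H{\left(O,A \right)} = -3$ ($H{\left(O,A \right)} = -3 + \frac{1}{4} \cdot 0 = -3 + 0 = -3$)
$\left(\frac{1}{-29 + \sqrt{H{\left(F{\left(6,0 \right)},-1 \right)} + U}} + 19\right)^{2} = \left(\frac{1}{-29 + \sqrt{-3 + 4}} + 19\right)^{2} = \left(\frac{1}{-29 + \sqrt{1}} + 19\right)^{2} = \left(\frac{1}{-29 + 1} + 19\right)^{2} = \left(\frac{1}{-28} + 19\right)^{2} = \left(- \frac{1}{28} + 19\right)^{2} = \left(\frac{531}{28}\right)^{2} = \frac{281961}{784}$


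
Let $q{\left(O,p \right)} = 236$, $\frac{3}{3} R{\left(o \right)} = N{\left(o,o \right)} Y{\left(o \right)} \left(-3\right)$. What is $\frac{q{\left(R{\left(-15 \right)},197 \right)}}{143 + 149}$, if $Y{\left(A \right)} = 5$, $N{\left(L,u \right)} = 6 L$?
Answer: $\frac{59}{73} \approx 0.80822$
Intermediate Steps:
$R{\left(o \right)} = - 90 o$ ($R{\left(o \right)} = 6 o 5 \left(-3\right) = 30 o \left(-3\right) = - 90 o$)
$\frac{q{\left(R{\left(-15 \right)},197 \right)}}{143 + 149} = \frac{236}{143 + 149} = \frac{236}{292} = 236 \cdot \frac{1}{292} = \frac{59}{73}$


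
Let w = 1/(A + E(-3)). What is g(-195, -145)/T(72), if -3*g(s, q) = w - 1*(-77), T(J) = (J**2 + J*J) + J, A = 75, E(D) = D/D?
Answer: -1951/793440 ≈ -0.0024589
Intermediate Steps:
E(D) = 1
T(J) = J + 2*J**2 (T(J) = (J**2 + J**2) + J = 2*J**2 + J = J + 2*J**2)
w = 1/76 (w = 1/(75 + 1) = 1/76 ≈ 0.013158)
g(s, q) = -1951/76 (g(s, q) = -(1/76 - 1*(-77))/3 = -(1/76 + 77)/3 = -1/3*5853/76 = -1951/76)
g(-195, -145)/T(72) = -1951*1/(72*(1 + 2*72))/76 = -1951*1/(72*(1 + 144))/76 = -1951/(76*(72*145)) = -1951/76/10440 = -1951/76*1/10440 = -1951/793440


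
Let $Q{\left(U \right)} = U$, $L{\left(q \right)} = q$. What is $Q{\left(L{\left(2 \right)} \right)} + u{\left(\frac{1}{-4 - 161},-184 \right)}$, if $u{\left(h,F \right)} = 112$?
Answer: $114$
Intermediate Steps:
$Q{\left(L{\left(2 \right)} \right)} + u{\left(\frac{1}{-4 - 161},-184 \right)} = 2 + 112 = 114$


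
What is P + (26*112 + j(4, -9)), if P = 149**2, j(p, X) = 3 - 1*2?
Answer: 25114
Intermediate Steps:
j(p, X) = 1 (j(p, X) = 3 - 2 = 1)
P = 22201
P + (26*112 + j(4, -9)) = 22201 + (26*112 + 1) = 22201 + (2912 + 1) = 22201 + 2913 = 25114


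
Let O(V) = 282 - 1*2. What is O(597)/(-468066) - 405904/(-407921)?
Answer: 94937821892/95466975393 ≈ 0.99446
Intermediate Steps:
O(V) = 280 (O(V) = 282 - 2 = 280)
O(597)/(-468066) - 405904/(-407921) = 280/(-468066) - 405904/(-407921) = 280*(-1/468066) - 405904*(-1/407921) = -140/234033 + 405904/407921 = 94937821892/95466975393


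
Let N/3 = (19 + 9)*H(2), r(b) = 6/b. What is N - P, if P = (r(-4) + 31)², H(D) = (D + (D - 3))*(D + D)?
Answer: -2137/4 ≈ -534.25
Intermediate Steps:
H(D) = 2*D*(-3 + 2*D) (H(D) = (D + (-3 + D))*(2*D) = (-3 + 2*D)*(2*D) = 2*D*(-3 + 2*D))
N = 336 (N = 3*((19 + 9)*(2*2*(-3 + 2*2))) = 3*(28*(2*2*(-3 + 4))) = 3*(28*(2*2*1)) = 3*(28*4) = 3*112 = 336)
P = 3481/4 (P = (6/(-4) + 31)² = (6*(-¼) + 31)² = (-3/2 + 31)² = (59/2)² = 3481/4 ≈ 870.25)
N - P = 336 - 1*3481/4 = 336 - 3481/4 = -2137/4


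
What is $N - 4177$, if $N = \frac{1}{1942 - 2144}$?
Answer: $- \frac{843755}{202} \approx -4177.0$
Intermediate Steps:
$N = - \frac{1}{202}$ ($N = \frac{1}{-202} = - \frac{1}{202} \approx -0.0049505$)
$N - 4177 = - \frac{1}{202} - 4177 = - \frac{843755}{202}$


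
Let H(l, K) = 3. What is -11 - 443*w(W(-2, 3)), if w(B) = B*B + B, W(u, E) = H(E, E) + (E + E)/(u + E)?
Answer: -39881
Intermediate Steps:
W(u, E) = 3 + 2*E/(E + u) (W(u, E) = 3 + (E + E)/(u + E) = 3 + (2*E)/(E + u) = 3 + 2*E/(E + u))
w(B) = B + B² (w(B) = B² + B = B + B²)
-11 - 443*w(W(-2, 3)) = -11 - 443*(3*(-2) + 5*3)/(3 - 2)*(1 + (3*(-2) + 5*3)/(3 - 2)) = -11 - 443*(-6 + 15)/1*(1 + (-6 + 15)/1) = -11 - 443*1*9*(1 + 1*9) = -11 - 3987*(1 + 9) = -11 - 3987*10 = -11 - 443*90 = -11 - 39870 = -39881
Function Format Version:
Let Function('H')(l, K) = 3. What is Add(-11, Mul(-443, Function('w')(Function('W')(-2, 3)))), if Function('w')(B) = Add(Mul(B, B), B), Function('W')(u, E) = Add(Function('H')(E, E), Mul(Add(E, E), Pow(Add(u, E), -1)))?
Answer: -39881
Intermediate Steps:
Function('W')(u, E) = Add(3, Mul(2, E, Pow(Add(E, u), -1))) (Function('W')(u, E) = Add(3, Mul(Add(E, E), Pow(Add(u, E), -1))) = Add(3, Mul(Mul(2, E), Pow(Add(E, u), -1))) = Add(3, Mul(2, E, Pow(Add(E, u), -1))))
Function('w')(B) = Add(B, Pow(B, 2)) (Function('w')(B) = Add(Pow(B, 2), B) = Add(B, Pow(B, 2)))
Add(-11, Mul(-443, Function('w')(Function('W')(-2, 3)))) = Add(-11, Mul(-443, Mul(Mul(Pow(Add(3, -2), -1), Add(Mul(3, -2), Mul(5, 3))), Add(1, Mul(Pow(Add(3, -2), -1), Add(Mul(3, -2), Mul(5, 3))))))) = Add(-11, Mul(-443, Mul(Mul(Pow(1, -1), Add(-6, 15)), Add(1, Mul(Pow(1, -1), Add(-6, 15)))))) = Add(-11, Mul(-443, Mul(Mul(1, 9), Add(1, Mul(1, 9))))) = Add(-11, Mul(-443, Mul(9, Add(1, 9)))) = Add(-11, Mul(-443, Mul(9, 10))) = Add(-11, Mul(-443, 90)) = Add(-11, -39870) = -39881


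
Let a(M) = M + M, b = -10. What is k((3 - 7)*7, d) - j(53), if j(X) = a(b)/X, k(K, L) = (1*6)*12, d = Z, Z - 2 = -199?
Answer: 3836/53 ≈ 72.377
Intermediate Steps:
Z = -197 (Z = 2 - 199 = -197)
d = -197
a(M) = 2*M
k(K, L) = 72 (k(K, L) = 6*12 = 72)
j(X) = -20/X (j(X) = (2*(-10))/X = -20/X)
k((3 - 7)*7, d) - j(53) = 72 - (-20)/53 = 72 - 1*(-20/53) = 72 + 20/53 = 3836/53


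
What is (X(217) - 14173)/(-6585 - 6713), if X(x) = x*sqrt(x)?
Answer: 14173/13298 - 217*sqrt(217)/13298 ≈ 0.82542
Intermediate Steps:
X(x) = x**(3/2)
(X(217) - 14173)/(-6585 - 6713) = (217**(3/2) - 14173)/(-6585 - 6713) = (217*sqrt(217) - 14173)/(-13298) = (-14173 + 217*sqrt(217))*(-1/13298) = 14173/13298 - 217*sqrt(217)/13298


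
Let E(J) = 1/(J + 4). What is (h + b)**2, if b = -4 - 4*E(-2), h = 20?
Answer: 196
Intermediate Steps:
E(J) = 1/(4 + J)
b = -6 (b = -4 - 4/(4 - 2) = -4 - 4/2 = -4 - 4*1/2 = -4 - 2 = -6)
(h + b)**2 = (20 - 6)**2 = 14**2 = 196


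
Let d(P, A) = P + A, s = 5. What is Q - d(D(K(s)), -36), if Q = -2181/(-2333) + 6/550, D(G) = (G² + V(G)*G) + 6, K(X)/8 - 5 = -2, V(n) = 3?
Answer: -395886576/641575 ≈ -617.05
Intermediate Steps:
K(X) = 24 (K(X) = 40 + 8*(-2) = 40 - 16 = 24)
D(G) = 6 + G² + 3*G (D(G) = (G² + 3*G) + 6 = 6 + G² + 3*G)
Q = 606774/641575 (Q = -2181*(-1/2333) + 6*(1/550) = 2181/2333 + 3/275 = 606774/641575 ≈ 0.94576)
d(P, A) = A + P
Q - d(D(K(s)), -36) = 606774/641575 - (-36 + (6 + 24² + 3*24)) = 606774/641575 - (-36 + (6 + 576 + 72)) = 606774/641575 - (-36 + 654) = 606774/641575 - 1*618 = 606774/641575 - 618 = -395886576/641575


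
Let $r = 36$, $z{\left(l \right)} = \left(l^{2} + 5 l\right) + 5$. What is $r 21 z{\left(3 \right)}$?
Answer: $21924$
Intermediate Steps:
$z{\left(l \right)} = 5 + l^{2} + 5 l$
$r 21 z{\left(3 \right)} = 36 \cdot 21 \left(5 + 3^{2} + 5 \cdot 3\right) = 36 \cdot 21 \left(5 + 9 + 15\right) = 36 \cdot 21 \cdot 29 = 36 \cdot 609 = 21924$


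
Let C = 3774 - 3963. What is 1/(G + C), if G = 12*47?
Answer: 1/375 ≈ 0.0026667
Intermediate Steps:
C = -189
G = 564
1/(G + C) = 1/(564 - 189) = 1/375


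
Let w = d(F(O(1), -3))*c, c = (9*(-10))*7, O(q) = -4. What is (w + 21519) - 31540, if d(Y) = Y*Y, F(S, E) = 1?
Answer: -10651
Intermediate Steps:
d(Y) = Y**2
c = -630 (c = -90*7 = -630)
w = -630 (w = 1**2*(-630) = 1*(-630) = -630)
(w + 21519) - 31540 = (-630 + 21519) - 31540 = 20889 - 31540 = -10651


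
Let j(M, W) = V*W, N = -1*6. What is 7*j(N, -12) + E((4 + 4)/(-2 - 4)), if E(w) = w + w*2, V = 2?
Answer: -172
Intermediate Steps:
N = -6
E(w) = 3*w (E(w) = w + 2*w = 3*w)
j(M, W) = 2*W
7*j(N, -12) + E((4 + 4)/(-2 - 4)) = 7*(2*(-12)) + 3*((4 + 4)/(-2 - 4)) = 7*(-24) + 3*(8/(-6)) = -168 + 3*(8*(-⅙)) = -168 + 3*(-4/3) = -168 - 4 = -172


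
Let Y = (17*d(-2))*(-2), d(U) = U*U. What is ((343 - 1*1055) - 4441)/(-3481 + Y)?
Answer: 5153/3617 ≈ 1.4247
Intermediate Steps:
d(U) = U**2
Y = -136 (Y = (17*(-2)**2)*(-2) = (17*4)*(-2) = 68*(-2) = -136)
((343 - 1*1055) - 4441)/(-3481 + Y) = ((343 - 1*1055) - 4441)/(-3481 - 136) = ((343 - 1055) - 4441)/(-3617) = (-712 - 4441)*(-1/3617) = -5153*(-1/3617) = 5153/3617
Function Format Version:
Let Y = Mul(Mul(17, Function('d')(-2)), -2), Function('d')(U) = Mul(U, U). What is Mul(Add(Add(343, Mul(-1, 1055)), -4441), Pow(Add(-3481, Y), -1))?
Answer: Rational(5153, 3617) ≈ 1.4247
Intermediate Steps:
Function('d')(U) = Pow(U, 2)
Y = -136 (Y = Mul(Mul(17, Pow(-2, 2)), -2) = Mul(Mul(17, 4), -2) = Mul(68, -2) = -136)
Mul(Add(Add(343, Mul(-1, 1055)), -4441), Pow(Add(-3481, Y), -1)) = Mul(Add(Add(343, Mul(-1, 1055)), -4441), Pow(Add(-3481, -136), -1)) = Mul(Add(Add(343, -1055), -4441), Pow(-3617, -1)) = Mul(Add(-712, -4441), Rational(-1, 3617)) = Mul(-5153, Rational(-1, 3617)) = Rational(5153, 3617)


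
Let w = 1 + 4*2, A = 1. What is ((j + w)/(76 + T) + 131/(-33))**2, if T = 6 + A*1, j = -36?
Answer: 138391696/7502121 ≈ 18.447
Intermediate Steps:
w = 9 (w = 1 + 8 = 9)
T = 7 (T = 6 + 1*1 = 6 + 1 = 7)
((j + w)/(76 + T) + 131/(-33))**2 = ((-36 + 9)/(76 + 7) + 131/(-33))**2 = (-27/83 + 131*(-1/33))**2 = (-27*1/83 - 131/33)**2 = (-27/83 - 131/33)**2 = (-11764/2739)**2 = 138391696/7502121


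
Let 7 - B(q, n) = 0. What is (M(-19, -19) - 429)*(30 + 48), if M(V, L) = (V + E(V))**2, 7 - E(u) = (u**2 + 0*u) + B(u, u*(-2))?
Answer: 11229738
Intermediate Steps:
B(q, n) = 7 (B(q, n) = 7 - 1*0 = 7 + 0 = 7)
E(u) = -u**2 (E(u) = 7 - ((u**2 + 0*u) + 7) = 7 - ((u**2 + 0) + 7) = 7 - (u**2 + 7) = 7 - (7 + u**2) = 7 + (-7 - u**2) = -u**2)
M(V, L) = (V - V**2)**2
(M(-19, -19) - 429)*(30 + 48) = ((-19)**2*(-1 - 19)**2 - 429)*(30 + 48) = (361*(-20)**2 - 429)*78 = (361*400 - 429)*78 = (144400 - 429)*78 = 143971*78 = 11229738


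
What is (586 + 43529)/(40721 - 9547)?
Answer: 44115/31174 ≈ 1.4151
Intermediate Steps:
(586 + 43529)/(40721 - 9547) = 44115/31174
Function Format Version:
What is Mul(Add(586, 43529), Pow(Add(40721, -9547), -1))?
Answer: Rational(44115, 31174) ≈ 1.4151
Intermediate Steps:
Mul(Add(586, 43529), Pow(Add(40721, -9547), -1)) = Mul(44115, Pow(31174, -1)) = Mul(44115, Rational(1, 31174)) = Rational(44115, 31174)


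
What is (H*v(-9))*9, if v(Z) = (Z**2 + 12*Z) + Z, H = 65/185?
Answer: -4212/37 ≈ -113.84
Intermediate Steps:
H = 13/37 (H = 65*(1/185) = 13/37 ≈ 0.35135)
v(Z) = Z**2 + 13*Z
(H*v(-9))*9 = (13*(-9*(13 - 9))/37)*9 = (13*(-9*4)/37)*9 = ((13/37)*(-36))*9 = -468/37*9 = -4212/37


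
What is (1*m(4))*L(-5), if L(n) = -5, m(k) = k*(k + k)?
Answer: -160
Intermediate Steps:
m(k) = 2*k² (m(k) = k*(2*k) = 2*k²)
(1*m(4))*L(-5) = (1*(2*4²))*(-5) = (1*(2*16))*(-5) = (1*32)*(-5) = 32*(-5) = -160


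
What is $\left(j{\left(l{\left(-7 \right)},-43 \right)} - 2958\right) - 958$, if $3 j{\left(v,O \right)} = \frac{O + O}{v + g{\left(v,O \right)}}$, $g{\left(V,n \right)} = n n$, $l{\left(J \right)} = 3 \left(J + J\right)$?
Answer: $- \frac{21228722}{5421} \approx -3916.0$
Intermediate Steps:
$l{\left(J \right)} = 6 J$ ($l{\left(J \right)} = 3 \cdot 2 J = 6 J$)
$g{\left(V,n \right)} = n^{2}$
$j{\left(v,O \right)} = \frac{2 O}{3 \left(v + O^{2}\right)}$ ($j{\left(v,O \right)} = \frac{\left(O + O\right) \frac{1}{v + O^{2}}}{3} = \frac{2 O \frac{1}{v + O^{2}}}{3} = \frac{2 O}{3 \left(v + O^{2}\right)}$)
$\left(j{\left(l{\left(-7 \right)},-43 \right)} - 2958\right) - 958 = \left(\frac{2}{3} \left(-43\right) \frac{1}{6 \left(-7\right) + \left(-43\right)^{2}} - 2958\right) - 958 = \left(\frac{2}{3} \left(-43\right) \frac{1}{-42 + 1849} - 2958\right) - 958 = \left(\frac{2}{3} \left(-43\right) \frac{1}{1807} - 2958\right) - 958 = \left(- \frac{86}{5421} - 2958\right) - 958 = - \frac{16035404}{5421} - 958 = - \frac{21228722}{5421}$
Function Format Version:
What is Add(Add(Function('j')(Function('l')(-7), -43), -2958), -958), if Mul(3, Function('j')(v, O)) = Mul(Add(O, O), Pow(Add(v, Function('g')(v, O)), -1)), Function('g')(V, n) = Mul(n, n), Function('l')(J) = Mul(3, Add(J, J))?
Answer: Rational(-21228722, 5421) ≈ -3916.0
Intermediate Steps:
Function('l')(J) = Mul(6, J) (Function('l')(J) = Mul(3, Mul(2, J)) = Mul(6, J))
Function('g')(V, n) = Pow(n, 2)
Function('j')(v, O) = Mul(Rational(2, 3), O, Pow(Add(v, Pow(O, 2)), -1)) (Function('j')(v, O) = Mul(Rational(1, 3), Mul(Add(O, O), Pow(Add(v, Pow(O, 2)), -1))) = Mul(Rational(1, 3), Mul(Mul(2, O), Pow(Add(v, Pow(O, 2)), -1))) = Mul(Rational(1, 3), Mul(2, O, Pow(Add(v, Pow(O, 2)), -1))) = Mul(Rational(2, 3), O, Pow(Add(v, Pow(O, 2)), -1)))
Add(Add(Function('j')(Function('l')(-7), -43), -2958), -958) = Add(Add(Mul(Rational(2, 3), -43, Pow(Add(Mul(6, -7), Pow(-43, 2)), -1)), -2958), -958) = Add(Add(Mul(Rational(2, 3), -43, Pow(Add(-42, 1849), -1)), -2958), -958) = Add(Add(Mul(Rational(2, 3), -43, Pow(1807, -1)), -2958), -958) = Add(Add(Mul(Rational(2, 3), -43, Rational(1, 1807)), -2958), -958) = Add(Add(Rational(-86, 5421), -2958), -958) = Add(Rational(-16035404, 5421), -958) = Rational(-21228722, 5421)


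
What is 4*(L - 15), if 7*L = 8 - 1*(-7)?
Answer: -360/7 ≈ -51.429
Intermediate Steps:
L = 15/7 (L = (8 - 1*(-7))/7 = (8 + 7)/7 = (1/7)*15 = 15/7 ≈ 2.1429)
4*(L - 15) = 4*(15/7 - 15) = 4*(-90/7) = -360/7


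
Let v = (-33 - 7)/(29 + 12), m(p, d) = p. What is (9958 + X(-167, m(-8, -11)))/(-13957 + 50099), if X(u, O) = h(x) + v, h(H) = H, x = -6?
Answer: 203996/740911 ≈ 0.27533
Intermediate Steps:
v = -40/41 ≈ -0.97561
X(u, O) = -286/41 (X(u, O) = -6 - 40/41 = -286/41)
(9958 + X(-167, m(-8, -11)))/(-13957 + 50099) = (9958 - 286/41)/(-13957 + 50099) = (407992/41)/36142 = (407992/41)*(1/36142) = 203996/740911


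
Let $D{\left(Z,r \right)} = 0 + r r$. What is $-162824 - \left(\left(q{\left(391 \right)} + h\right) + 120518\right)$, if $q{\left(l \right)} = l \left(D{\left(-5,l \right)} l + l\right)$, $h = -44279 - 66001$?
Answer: $-23372926104$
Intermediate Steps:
$D{\left(Z,r \right)} = r^{2}$ ($D{\left(Z,r \right)} = 0 + r^{2} = r^{2}$)
$h = -110280$
$q{\left(l \right)} = l \left(l + l^{3}\right)$ ($q{\left(l \right)} = l \left(l^{2} l + l\right) = l \left(l^{3} + l\right) = l \left(l + l^{3}\right)$)
$-162824 - \left(\left(q{\left(391 \right)} + h\right) + 120518\right) = -162824 - \left(\left(\left(391^{2} + 391^{4}\right) - 110280\right) + 120518\right) = -162824 - \left(\left(\left(152881 + 23372600161\right) - 110280\right) + 120518\right) = -162824 - \left(\left(23372753042 - 110280\right) + 120518\right) = -162824 - \left(23372642762 + 120518\right) = -162824 - 23372763280 = -23372926104$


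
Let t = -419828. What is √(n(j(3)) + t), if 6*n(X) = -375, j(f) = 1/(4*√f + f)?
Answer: 3*I*√186618/2 ≈ 647.99*I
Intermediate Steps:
j(f) = 1/(f + 4*√f)
n(X) = -125/2 (n(X) = (⅙)*(-375) = -125/2)
√(n(j(3)) + t) = √(-125/2 - 419828) = √(-839781/2) = 3*I*√186618/2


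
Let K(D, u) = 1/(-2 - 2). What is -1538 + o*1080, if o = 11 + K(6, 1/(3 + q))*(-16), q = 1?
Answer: 14662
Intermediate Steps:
K(D, u) = -¼ (K(D, u) = 1/(-4) = -¼)
o = 15 (o = 11 - ¼*(-16) = 11 + 4 = 15)
-1538 + o*1080 = -1538 + 15*1080 = -1538 + 16200 = 14662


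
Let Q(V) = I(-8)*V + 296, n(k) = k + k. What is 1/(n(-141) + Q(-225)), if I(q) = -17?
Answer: 1/3839 ≈ 0.00026048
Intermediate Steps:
n(k) = 2*k
Q(V) = 296 - 17*V (Q(V) = -17*V + 296 = 296 - 17*V)
1/(n(-141) + Q(-225)) = 1/(2*(-141) + (296 - 17*(-225))) = 1/(-282 + (296 + 3825)) = 1/(-282 + 4121) = 1/3839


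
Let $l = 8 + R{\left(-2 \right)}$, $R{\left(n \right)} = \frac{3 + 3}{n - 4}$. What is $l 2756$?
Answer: $19292$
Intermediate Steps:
$R{\left(n \right)} = \frac{6}{-4 + n}$
$l = 7$ ($l = 8 + \frac{6}{-4 - 2} = 8 + \frac{6}{-6} = 8 + 6 \left(- \frac{1}{6}\right) = 8 - 1 = 7$)
$l 2756 = 7 \cdot 2756 = 19292$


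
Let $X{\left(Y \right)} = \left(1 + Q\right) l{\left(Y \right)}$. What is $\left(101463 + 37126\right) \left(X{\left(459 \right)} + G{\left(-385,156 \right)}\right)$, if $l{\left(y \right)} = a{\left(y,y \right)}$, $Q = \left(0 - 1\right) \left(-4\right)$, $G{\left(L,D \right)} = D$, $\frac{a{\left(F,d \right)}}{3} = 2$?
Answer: $25777554$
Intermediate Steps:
$a{\left(F,d \right)} = 6$ ($a{\left(F,d \right)} = 3 \cdot 2 = 6$)
$Q = 4$ ($Q = \left(-1\right) \left(-4\right) = 4$)
$l{\left(y \right)} = 6$
$X{\left(Y \right)} = 30$ ($X{\left(Y \right)} = \left(1 + 4\right) 6 = 5 \cdot 6 = 30$)
$\left(101463 + 37126\right) \left(X{\left(459 \right)} + G{\left(-385,156 \right)}\right) = \left(101463 + 37126\right) \left(30 + 156\right) = 138589 \cdot 186 = 25777554$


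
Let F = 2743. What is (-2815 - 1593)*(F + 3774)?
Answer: -28726936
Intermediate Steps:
(-2815 - 1593)*(F + 3774) = (-2815 - 1593)*(2743 + 3774) = -4408*6517 = -28726936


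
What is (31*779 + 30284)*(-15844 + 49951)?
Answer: 1856546331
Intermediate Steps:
(31*779 + 30284)*(-15844 + 49951) = (24149 + 30284)*34107 = 54433*34107 = 1856546331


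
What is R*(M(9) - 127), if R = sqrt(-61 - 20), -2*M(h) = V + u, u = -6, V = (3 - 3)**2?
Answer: -1116*I ≈ -1116.0*I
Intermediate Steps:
V = 0 (V = 0**2 = 0)
M(h) = 3 (M(h) = -(0 - 6)/2 = -1/2*(-6) = 3)
R = 9*I (R = sqrt(-81) = 9*I ≈ 9.0*I)
R*(M(9) - 127) = (9*I)*(3 - 127) = (9*I)*(-124) = -1116*I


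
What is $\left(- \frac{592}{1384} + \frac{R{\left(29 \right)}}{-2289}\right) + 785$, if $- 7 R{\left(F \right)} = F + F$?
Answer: $\frac{2174827847}{2771979} \approx 784.58$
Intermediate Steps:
$R{\left(F \right)} = - \frac{2 F}{7}$ ($R{\left(F \right)} = - \frac{F + F}{7} = - \frac{2 F}{7}$)
$\left(- \frac{592}{1384} + \frac{R{\left(29 \right)}}{-2289}\right) + 785 = \left(- \frac{592}{1384} + \frac{\left(- \frac{2}{7}\right) 29}{-2289}\right) + 785 = \left(\left(-592\right) \frac{1}{1384} - - \frac{58}{16023}\right) + 785 = \left(- \frac{74}{173} + \frac{58}{16023}\right) + 785 = - \frac{1175668}{2771979} + 785 = \frac{2174827847}{2771979}$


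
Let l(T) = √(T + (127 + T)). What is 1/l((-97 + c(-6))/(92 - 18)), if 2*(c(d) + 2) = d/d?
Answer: √680874/9201 ≈ 0.089681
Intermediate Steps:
c(d) = -3/2 (c(d) = -2 + (d/d)/2 = -2 + (½)*1 = -2 + ½ = -3/2)
l(T) = √(127 + 2*T)
1/l((-97 + c(-6))/(92 - 18)) = 1/(√(127 + 2*((-97 - 3/2)/(92 - 18)))) = 1/(√(127 + 2*(-197/2/74))) = 1/(√(127 + 2*(-197/2*1/74))) = 1/(√(127 + 2*(-197/148))) = 1/(√(127 - 197/74)) = 1/(√(9201/74)) = 1/(√680874/74) = √680874/9201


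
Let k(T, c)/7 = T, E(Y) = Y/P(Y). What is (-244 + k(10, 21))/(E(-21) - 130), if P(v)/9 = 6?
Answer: 3132/2347 ≈ 1.3345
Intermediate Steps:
P(v) = 54 (P(v) = 9*6 = 54)
E(Y) = Y/54
k(T, c) = 7*T
(-244 + k(10, 21))/(E(-21) - 130) = (-244 + 7*10)/((1/54)*(-21) - 130) = (-244 + 70)/(-7/18 - 130) = -174/(-2347/18) = -174*(-18/2347) = 3132/2347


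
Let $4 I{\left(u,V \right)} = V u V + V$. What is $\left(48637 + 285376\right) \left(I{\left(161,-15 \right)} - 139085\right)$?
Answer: $- \frac{86865090845}{2} \approx -4.3433 \cdot 10^{10}$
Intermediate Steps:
$I{\left(u,V \right)} = \frac{V}{4} + \frac{u V^{2}}{4}$ ($I{\left(u,V \right)} = \frac{V u V + V}{4} = \frac{u V^{2} + V}{4} = \frac{V + u V^{2}}{4} = \frac{V}{4} + \frac{u V^{2}}{4}$)
$\left(48637 + 285376\right) \left(I{\left(161,-15 \right)} - 139085\right) = \left(48637 + 285376\right) \left(\frac{1}{4} \left(-15\right) \left(1 - 2415\right) - 139085\right) = 334013 \left(\frac{1}{4} \left(-15\right) \left(1 - 2415\right) - 139085\right) = 334013 \left(\frac{1}{4} \left(-15\right) \left(-2414\right) - 139085\right) = 334013 \left(\frac{18105}{2} - 139085\right) = 334013 \left(- \frac{260065}{2}\right) = - \frac{86865090845}{2}$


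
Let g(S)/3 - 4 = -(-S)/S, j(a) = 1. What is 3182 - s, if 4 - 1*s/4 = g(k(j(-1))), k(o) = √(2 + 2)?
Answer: 3226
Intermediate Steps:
k(o) = 2 (k(o) = √4 = 2)
g(S) = 15 (g(S) = 12 + 3*(-(-S)/S) = 12 + 3*(-1*(-1)) = 12 + 3*1 = 12 + 3 = 15)
s = -44 (s = 16 - 4*15 = 16 - 60 = -44)
3182 - s = 3182 - 1*(-44) = 3182 + 44 = 3226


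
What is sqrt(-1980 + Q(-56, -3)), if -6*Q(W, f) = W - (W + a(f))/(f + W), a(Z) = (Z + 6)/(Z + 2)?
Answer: I*sqrt(7882)/2 ≈ 44.39*I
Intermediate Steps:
a(Z) = (6 + Z)/(2 + Z)
Q(W, f) = -W/6 + (W + (6 + f)/(2 + f))/(6*(W + f)) (Q(W, f) = -(W - (W + (6 + f)/(2 + f))/(f + W))/6 = -(W - (W + (6 + f)/(2 + f))/(W + f))/6 = -W/6 + (W + (6 + f)/(2 + f))/(6*(W + f)))
sqrt(-1980 + Q(-56, -3)) = sqrt(-1980 + (6 - 3 - 1*(-56)*(2 - 3)*(-1 - 56 - 3))/(6*(2 - 3)*(-56 - 3))) = sqrt(-1980 + (1/6)*(6 - 3 - 1*(-56)*(-1)*(-60))/(-1*(-59))) = sqrt(-1980 + (1/6)*(-1)*(-1/59)*(6 - 3 + 3360)) = sqrt(-1980 + (1/6)*(-1)*(-1/59)*3363) = sqrt(-1980 + 19/2) = sqrt(-3941/2) = I*sqrt(7882)/2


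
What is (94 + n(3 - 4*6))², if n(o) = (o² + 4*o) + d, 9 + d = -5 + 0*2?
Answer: 190969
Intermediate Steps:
d = -14 (d = -9 + (-5 + 0*2) = -9 + (-5 + 0) = -9 - 5 = -14)
n(o) = -14 + o² + 4*o (n(o) = (o² + 4*o) - 14 = -14 + o² + 4*o)
(94 + n(3 - 4*6))² = (94 + (-14 + (3 - 4*6)² + 4*(3 - 4*6)))² = (94 + (-14 + (3 - 24)² + 4*(3 - 24)))² = (94 + (-14 + (-21)² + 4*(-21)))² = (94 + (-14 + 441 - 84))² = (94 + 343)² = 437² = 190969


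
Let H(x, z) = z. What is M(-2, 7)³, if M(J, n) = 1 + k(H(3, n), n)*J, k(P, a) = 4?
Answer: -343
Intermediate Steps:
M(J, n) = 1 + 4*J
M(-2, 7)³ = (1 + 4*(-2))³ = (1 - 8)³ = (-7)³ = -343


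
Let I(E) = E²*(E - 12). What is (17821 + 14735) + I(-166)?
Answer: -4872412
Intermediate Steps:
I(E) = E²*(-12 + E)
(17821 + 14735) + I(-166) = (17821 + 14735) + (-166)²*(-12 - 166) = 32556 + 27556*(-178) = 32556 - 4904968 = -4872412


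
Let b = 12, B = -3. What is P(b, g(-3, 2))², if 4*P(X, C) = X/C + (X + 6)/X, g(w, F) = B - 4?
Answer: 9/3136 ≈ 0.0028699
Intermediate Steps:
g(w, F) = -7 (g(w, F) = -3 - 4 = -7)
P(X, C) = X/(4*C) + (6 + X)/(4*X) (P(X, C) = (X/C + (X + 6)/X)/4 = (X/C + (6 + X)/X)/4 = X/(4*C) + (6 + X)/(4*X))
P(b, g(-3, 2))² = (¼ + (3/2)/12 + (¼)*12/(-7))² = (¼ + (3/2)*(1/12) + (¼)*12*(-⅐))² = (¼ + ⅛ - 3/7)² = (-3/56)² = 9/3136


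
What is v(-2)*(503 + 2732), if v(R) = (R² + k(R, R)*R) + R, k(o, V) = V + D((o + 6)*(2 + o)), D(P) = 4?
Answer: -6470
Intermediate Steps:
k(o, V) = 4 + V (k(o, V) = V + 4 = 4 + V)
v(R) = R + R² + R*(4 + R) (v(R) = (R² + (4 + R)*R) + R = (R² + R*(4 + R)) + R = R + R² + R*(4 + R))
v(-2)*(503 + 2732) = (-2*(5 + 2*(-2)))*(503 + 2732) = -2*(5 - 4)*3235 = -2*1*3235 = -2*3235 = -6470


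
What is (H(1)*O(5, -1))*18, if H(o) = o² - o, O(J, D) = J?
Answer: 0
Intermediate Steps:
(H(1)*O(5, -1))*18 = ((1*(-1 + 1))*5)*18 = ((1*0)*5)*18 = (0*5)*18 = 0*18 = 0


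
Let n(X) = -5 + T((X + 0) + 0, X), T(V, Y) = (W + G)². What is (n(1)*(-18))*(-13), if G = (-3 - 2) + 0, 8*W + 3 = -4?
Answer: 221013/32 ≈ 6906.7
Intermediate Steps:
W = -7/8 (W = -3/8 + (⅛)*(-4) = -3/8 - ½ = -7/8 ≈ -0.87500)
G = -5 (G = -5 + 0 = -5)
T(V, Y) = 2209/64 (T(V, Y) = (-7/8 - 5)² = (-47/8)² = 2209/64)
n(X) = 1889/64 (n(X) = -5 + 2209/64 = 1889/64)
(n(1)*(-18))*(-13) = ((1889/64)*(-18))*(-13) = -17001/32*(-13) = 221013/32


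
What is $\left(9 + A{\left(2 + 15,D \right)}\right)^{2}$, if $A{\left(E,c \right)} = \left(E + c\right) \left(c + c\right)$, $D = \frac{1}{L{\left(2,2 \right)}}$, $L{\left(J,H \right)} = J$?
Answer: $\frac{2809}{4} \approx 702.25$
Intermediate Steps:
$D = \frac{1}{2} \approx 0.5$
$A{\left(E,c \right)} = 2 c \left(E + c\right)$ ($A{\left(E,c \right)} = \left(E + c\right) 2 c = 2 c \left(E + c\right)$)
$\left(9 + A{\left(2 + 15,D \right)}\right)^{2} = \left(9 + 2 \cdot \frac{1}{2} \left(\left(2 + 15\right) + \frac{1}{2}\right)\right)^{2} = \left(9 + 2 \cdot \frac{1}{2} \left(17 + \frac{1}{2}\right)\right)^{2} = \left(9 + 2 \cdot \frac{1}{2} \cdot \frac{35}{2}\right)^{2} = \left(9 + \frac{35}{2}\right)^{2} = \left(\frac{53}{2}\right)^{2} = \frac{2809}{4}$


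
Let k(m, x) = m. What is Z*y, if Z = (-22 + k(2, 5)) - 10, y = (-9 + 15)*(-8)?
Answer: 1440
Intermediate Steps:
y = -48 (y = 6*(-8) = -48)
Z = -30 (Z = (-22 + 2) - 10 = -20 - 10 = -30)
Z*y = -30*(-48) = 1440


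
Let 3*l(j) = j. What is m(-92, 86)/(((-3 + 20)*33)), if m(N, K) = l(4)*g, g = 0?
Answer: 0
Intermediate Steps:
l(j) = j/3
m(N, K) = 0 (m(N, K) = ((⅓)*4)*0 = (4/3)*0 = 0)
m(-92, 86)/(((-3 + 20)*33)) = 0/(((-3 + 20)*33)) = 0/((17*33)) = 0/561 = 0*(1/561) = 0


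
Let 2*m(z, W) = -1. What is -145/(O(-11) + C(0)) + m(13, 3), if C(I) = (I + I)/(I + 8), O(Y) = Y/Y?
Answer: -291/2 ≈ -145.50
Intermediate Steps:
O(Y) = 1
C(I) = 2*I/(8 + I) (C(I) = (2*I)/(8 + I) = 2*I/(8 + I))
m(z, W) = -½ (m(z, W) = (½)*(-1) = -½)
-145/(O(-11) + C(0)) + m(13, 3) = -145/(1 + 2*0/(8 + 0)) - ½ = -145/(1 + 2*0/8) - ½ = -145/(1 + 2*0*(⅛)) - ½ = -145/(1 + 0) - ½ = -145/1 - ½ = 1*(-145) - ½ = -145 - ½ = -291/2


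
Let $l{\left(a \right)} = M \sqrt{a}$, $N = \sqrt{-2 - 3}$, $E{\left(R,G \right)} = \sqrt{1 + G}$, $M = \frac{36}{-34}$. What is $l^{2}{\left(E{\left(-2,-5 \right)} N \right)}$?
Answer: $- \frac{648 \sqrt{5}}{289} \approx -5.0137$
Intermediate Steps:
$M = - \frac{18}{17}$ ($M = 36 \left(- \frac{1}{34}\right) = - \frac{18}{17} \approx -1.0588$)
$N = i \sqrt{5}$ ($N = \sqrt{-5} = i \sqrt{5} \approx 2.2361 i$)
$l{\left(a \right)} = - \frac{18 \sqrt{a}}{17}$
$l^{2}{\left(E{\left(-2,-5 \right)} N \right)} = \left(- \frac{18 \sqrt{\sqrt{1 - 5} i \sqrt{5}}}{17}\right)^{2} = \left(- \frac{18 \sqrt{\sqrt{-4} i \sqrt{5}}}{17}\right)^{2} = \left(- \frac{18 \sqrt{2 i i \sqrt{5}}}{17}\right)^{2} = \left(- \frac{18 \sqrt{- 2 \sqrt{5}}}{17}\right)^{2} = \left(- \frac{18 i \sqrt{2} \sqrt[4]{5}}{17}\right)^{2} = - \frac{648 \sqrt{5}}{289}$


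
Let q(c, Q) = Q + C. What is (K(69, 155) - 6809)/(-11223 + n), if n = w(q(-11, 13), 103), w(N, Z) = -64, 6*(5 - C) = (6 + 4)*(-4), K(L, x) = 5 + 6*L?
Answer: 6390/11287 ≈ 0.56614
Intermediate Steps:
C = 35/3 (C = 5 - (6 + 4)*(-4)/6 = 5 - 5*(-4)/3 = 5 - 1/6*(-40) = 5 + 20/3 = 35/3 ≈ 11.667)
q(c, Q) = 35/3 + Q (q(c, Q) = Q + 35/3 = 35/3 + Q)
n = -64
(K(69, 155) - 6809)/(-11223 + n) = ((5 + 6*69) - 6809)/(-11223 - 64) = ((5 + 414) - 6809)/(-11287) = (419 - 6809)*(-1/11287) = -6390*(-1/11287) = 6390/11287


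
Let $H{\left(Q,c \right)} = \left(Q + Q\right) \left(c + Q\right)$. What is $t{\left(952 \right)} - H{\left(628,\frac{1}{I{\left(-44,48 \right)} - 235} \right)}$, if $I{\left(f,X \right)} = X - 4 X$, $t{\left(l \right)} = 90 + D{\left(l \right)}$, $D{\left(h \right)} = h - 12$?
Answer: $- \frac{298551446}{379} \approx -7.8774 \cdot 10^{5}$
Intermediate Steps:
$D{\left(h \right)} = -12 + h$ ($D{\left(h \right)} = h - 12 = -12 + h$)
$t{\left(l \right)} = 78 + l$ ($t{\left(l \right)} = 90 + \left(-12 + l\right) = 78 + l$)
$I{\left(f,X \right)} = - 3 X$
$H{\left(Q,c \right)} = 2 Q \left(Q + c\right)$
$t{\left(952 \right)} - H{\left(628,\frac{1}{I{\left(-44,48 \right)} - 235} \right)} = \left(78 + 952\right) - 2 \cdot 628 \left(628 + \frac{1}{\left(-3\right) 48 - 235}\right) = 1030 - 2 \cdot 628 \left(628 + \frac{1}{-144 - 235}\right) = 1030 - 2 \cdot 628 \left(628 + \frac{1}{-379}\right) = 1030 - 2 \cdot 628 \left(628 - \frac{1}{379}\right) = 1030 - 2 \cdot 628 \cdot \frac{238011}{379} = 1030 - \frac{298941816}{379} = - \frac{298551446}{379}$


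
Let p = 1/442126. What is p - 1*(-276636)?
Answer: 122307968137/442126 ≈ 2.7664e+5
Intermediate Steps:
p = 1/442126 ≈ 2.2618e-6
p - 1*(-276636) = 1/442126 - 1*(-276636) = 1/442126 + 276636 = 122307968137/442126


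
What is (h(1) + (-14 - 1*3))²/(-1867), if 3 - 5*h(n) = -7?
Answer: -225/1867 ≈ -0.12051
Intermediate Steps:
h(n) = 2 (h(n) = ⅗ - ⅕*(-7) = ⅗ + 7/5 = 2)
(h(1) + (-14 - 1*3))²/(-1867) = (2 + (-14 - 1*3))²/(-1867) = (2 + (-14 - 3))²*(-1/1867) = (2 - 17)²*(-1/1867) = (-15)²*(-1/1867) = 225*(-1/1867) = -225/1867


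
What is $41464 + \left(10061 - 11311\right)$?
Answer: $40214$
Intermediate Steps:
$41464 + \left(10061 - 11311\right) = 41464 - 1250 = 40214$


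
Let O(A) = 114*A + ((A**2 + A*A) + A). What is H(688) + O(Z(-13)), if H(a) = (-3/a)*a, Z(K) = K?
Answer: -1160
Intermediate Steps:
O(A) = 2*A**2 + 115*A (O(A) = 114*A + ((A**2 + A**2) + A) = 114*A + (2*A**2 + A) = 114*A + (A + 2*A**2) = 2*A**2 + 115*A)
H(a) = -3 (H(a) = (-3/a)*a = -3)
H(688) + O(Z(-13)) = -3 - 13*(115 + 2*(-13)) = -3 - 13*(115 - 26) = -3 - 13*89 = -3 - 1157 = -1160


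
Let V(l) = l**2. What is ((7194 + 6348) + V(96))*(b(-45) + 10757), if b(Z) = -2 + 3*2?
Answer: 244898838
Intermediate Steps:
b(Z) = 4 (b(Z) = -2 + 6 = 4)
((7194 + 6348) + V(96))*(b(-45) + 10757) = ((7194 + 6348) + 96**2)*(4 + 10757) = (13542 + 9216)*10761 = 22758*10761 = 244898838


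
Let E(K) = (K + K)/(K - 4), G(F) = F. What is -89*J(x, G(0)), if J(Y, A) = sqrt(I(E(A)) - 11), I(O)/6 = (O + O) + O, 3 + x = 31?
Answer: -89*I*sqrt(11) ≈ -295.18*I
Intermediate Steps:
x = 28 (x = -3 + 31 = 28)
E(K) = 2*K/(-4 + K) (E(K) = (2*K)/(-4 + K) = 2*K/(-4 + K))
I(O) = 18*O (I(O) = 6*((O + O) + O) = 6*(2*O + O) = 6*(3*O) = 18*O)
J(Y, A) = sqrt(-11 + 36*A/(-4 + A)) (J(Y, A) = sqrt(18*(2*A/(-4 + A)) - 11) = sqrt(36*A/(-4 + A) - 11) = sqrt(-11 + 36*A/(-4 + A)))
-89*J(x, G(0)) = -89*sqrt(44 + 25*0)*(I/2) = -89*sqrt(44 + 0)*(I/2) = -89*I*sqrt(11)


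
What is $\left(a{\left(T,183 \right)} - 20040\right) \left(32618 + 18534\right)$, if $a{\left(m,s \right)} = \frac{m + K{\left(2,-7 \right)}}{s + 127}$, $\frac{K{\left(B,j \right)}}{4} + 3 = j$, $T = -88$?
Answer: $- \frac{158891616128}{155} \approx -1.0251 \cdot 10^{9}$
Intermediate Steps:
$K{\left(B,j \right)} = -12 + 4 j$
$a{\left(m,s \right)} = \frac{-40 + m}{127 + s}$ ($a{\left(m,s \right)} = \frac{m + \left(-12 + 4 \left(-7\right)\right)}{s + 127} = \frac{m - 40}{127 + s} = \frac{-40 + m}{127 + s}$)
$\left(a{\left(T,183 \right)} - 20040\right) \left(32618 + 18534\right) = \left(\frac{-40 - 88}{127 + 183} - 20040\right) \left(32618 + 18534\right) = \left(\frac{1}{310} \left(-128\right) - 20040\right) 51152 = \left(- \frac{64}{155} - 20040\right) 51152 = \left(- \frac{3106264}{155}\right) 51152 = - \frac{158891616128}{155}$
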